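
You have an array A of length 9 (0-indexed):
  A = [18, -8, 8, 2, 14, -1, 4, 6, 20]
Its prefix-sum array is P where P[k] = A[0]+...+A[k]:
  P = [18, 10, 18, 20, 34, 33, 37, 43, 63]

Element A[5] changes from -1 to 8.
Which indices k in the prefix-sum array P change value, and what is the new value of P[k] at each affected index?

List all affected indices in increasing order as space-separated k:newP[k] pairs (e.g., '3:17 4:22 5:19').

Answer: 5:42 6:46 7:52 8:72

Derivation:
P[k] = A[0] + ... + A[k]
P[k] includes A[5] iff k >= 5
Affected indices: 5, 6, ..., 8; delta = 9
  P[5]: 33 + 9 = 42
  P[6]: 37 + 9 = 46
  P[7]: 43 + 9 = 52
  P[8]: 63 + 9 = 72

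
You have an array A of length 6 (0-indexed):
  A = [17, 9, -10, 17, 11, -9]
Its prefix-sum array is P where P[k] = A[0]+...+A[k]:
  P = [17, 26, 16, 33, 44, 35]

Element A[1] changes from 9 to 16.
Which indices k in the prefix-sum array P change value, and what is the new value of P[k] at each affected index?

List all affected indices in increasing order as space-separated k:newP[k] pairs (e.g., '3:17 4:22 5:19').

Answer: 1:33 2:23 3:40 4:51 5:42

Derivation:
P[k] = A[0] + ... + A[k]
P[k] includes A[1] iff k >= 1
Affected indices: 1, 2, ..., 5; delta = 7
  P[1]: 26 + 7 = 33
  P[2]: 16 + 7 = 23
  P[3]: 33 + 7 = 40
  P[4]: 44 + 7 = 51
  P[5]: 35 + 7 = 42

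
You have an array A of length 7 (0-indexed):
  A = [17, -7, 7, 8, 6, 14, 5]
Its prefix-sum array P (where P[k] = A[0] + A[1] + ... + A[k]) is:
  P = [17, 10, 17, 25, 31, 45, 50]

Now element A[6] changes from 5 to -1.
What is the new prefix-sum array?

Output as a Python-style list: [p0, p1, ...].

Change: A[6] 5 -> -1, delta = -6
P[k] for k < 6: unchanged (A[6] not included)
P[k] for k >= 6: shift by delta = -6
  P[0] = 17 + 0 = 17
  P[1] = 10 + 0 = 10
  P[2] = 17 + 0 = 17
  P[3] = 25 + 0 = 25
  P[4] = 31 + 0 = 31
  P[5] = 45 + 0 = 45
  P[6] = 50 + -6 = 44

Answer: [17, 10, 17, 25, 31, 45, 44]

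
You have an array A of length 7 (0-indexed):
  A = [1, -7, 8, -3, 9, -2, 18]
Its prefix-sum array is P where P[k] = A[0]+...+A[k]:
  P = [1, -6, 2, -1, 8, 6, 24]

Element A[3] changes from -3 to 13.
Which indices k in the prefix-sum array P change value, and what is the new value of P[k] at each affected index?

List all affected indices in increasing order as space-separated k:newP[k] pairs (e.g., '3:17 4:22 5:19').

P[k] = A[0] + ... + A[k]
P[k] includes A[3] iff k >= 3
Affected indices: 3, 4, ..., 6; delta = 16
  P[3]: -1 + 16 = 15
  P[4]: 8 + 16 = 24
  P[5]: 6 + 16 = 22
  P[6]: 24 + 16 = 40

Answer: 3:15 4:24 5:22 6:40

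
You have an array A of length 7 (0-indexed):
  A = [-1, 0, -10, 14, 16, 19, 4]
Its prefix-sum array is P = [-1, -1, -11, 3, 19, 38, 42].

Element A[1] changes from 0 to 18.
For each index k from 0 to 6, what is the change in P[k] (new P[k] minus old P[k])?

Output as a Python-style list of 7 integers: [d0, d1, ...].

Answer: [0, 18, 18, 18, 18, 18, 18]

Derivation:
Element change: A[1] 0 -> 18, delta = 18
For k < 1: P[k] unchanged, delta_P[k] = 0
For k >= 1: P[k] shifts by exactly 18
Delta array: [0, 18, 18, 18, 18, 18, 18]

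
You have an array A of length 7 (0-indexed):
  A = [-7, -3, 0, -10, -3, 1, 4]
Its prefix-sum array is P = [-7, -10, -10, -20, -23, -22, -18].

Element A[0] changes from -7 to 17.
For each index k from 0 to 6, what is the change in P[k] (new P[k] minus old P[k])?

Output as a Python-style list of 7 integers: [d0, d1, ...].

Element change: A[0] -7 -> 17, delta = 24
For k < 0: P[k] unchanged, delta_P[k] = 0
For k >= 0: P[k] shifts by exactly 24
Delta array: [24, 24, 24, 24, 24, 24, 24]

Answer: [24, 24, 24, 24, 24, 24, 24]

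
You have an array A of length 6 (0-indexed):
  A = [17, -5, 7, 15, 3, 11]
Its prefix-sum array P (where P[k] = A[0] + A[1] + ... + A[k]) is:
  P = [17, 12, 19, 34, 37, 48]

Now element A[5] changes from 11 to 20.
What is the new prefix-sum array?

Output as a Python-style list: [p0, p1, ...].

Answer: [17, 12, 19, 34, 37, 57]

Derivation:
Change: A[5] 11 -> 20, delta = 9
P[k] for k < 5: unchanged (A[5] not included)
P[k] for k >= 5: shift by delta = 9
  P[0] = 17 + 0 = 17
  P[1] = 12 + 0 = 12
  P[2] = 19 + 0 = 19
  P[3] = 34 + 0 = 34
  P[4] = 37 + 0 = 37
  P[5] = 48 + 9 = 57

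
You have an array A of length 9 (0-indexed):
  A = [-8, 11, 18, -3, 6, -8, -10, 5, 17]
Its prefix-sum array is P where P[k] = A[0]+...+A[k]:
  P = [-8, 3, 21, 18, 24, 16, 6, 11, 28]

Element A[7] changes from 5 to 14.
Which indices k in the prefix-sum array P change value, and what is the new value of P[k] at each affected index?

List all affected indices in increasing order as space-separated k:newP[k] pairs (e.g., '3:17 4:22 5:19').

Answer: 7:20 8:37

Derivation:
P[k] = A[0] + ... + A[k]
P[k] includes A[7] iff k >= 7
Affected indices: 7, 8, ..., 8; delta = 9
  P[7]: 11 + 9 = 20
  P[8]: 28 + 9 = 37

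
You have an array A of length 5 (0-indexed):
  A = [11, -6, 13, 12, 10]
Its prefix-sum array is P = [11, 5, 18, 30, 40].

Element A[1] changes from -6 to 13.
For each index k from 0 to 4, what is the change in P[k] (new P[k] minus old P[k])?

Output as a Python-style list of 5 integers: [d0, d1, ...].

Element change: A[1] -6 -> 13, delta = 19
For k < 1: P[k] unchanged, delta_P[k] = 0
For k >= 1: P[k] shifts by exactly 19
Delta array: [0, 19, 19, 19, 19]

Answer: [0, 19, 19, 19, 19]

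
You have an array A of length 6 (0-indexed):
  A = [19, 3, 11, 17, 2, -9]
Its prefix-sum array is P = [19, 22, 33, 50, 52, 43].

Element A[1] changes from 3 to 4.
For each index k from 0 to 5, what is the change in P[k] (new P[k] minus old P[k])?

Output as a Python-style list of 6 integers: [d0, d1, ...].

Answer: [0, 1, 1, 1, 1, 1]

Derivation:
Element change: A[1] 3 -> 4, delta = 1
For k < 1: P[k] unchanged, delta_P[k] = 0
For k >= 1: P[k] shifts by exactly 1
Delta array: [0, 1, 1, 1, 1, 1]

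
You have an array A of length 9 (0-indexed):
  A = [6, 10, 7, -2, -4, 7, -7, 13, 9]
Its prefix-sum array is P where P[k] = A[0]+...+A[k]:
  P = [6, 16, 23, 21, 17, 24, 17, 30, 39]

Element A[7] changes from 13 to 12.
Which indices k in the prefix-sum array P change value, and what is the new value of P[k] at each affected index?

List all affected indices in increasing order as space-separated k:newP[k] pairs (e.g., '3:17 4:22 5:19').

P[k] = A[0] + ... + A[k]
P[k] includes A[7] iff k >= 7
Affected indices: 7, 8, ..., 8; delta = -1
  P[7]: 30 + -1 = 29
  P[8]: 39 + -1 = 38

Answer: 7:29 8:38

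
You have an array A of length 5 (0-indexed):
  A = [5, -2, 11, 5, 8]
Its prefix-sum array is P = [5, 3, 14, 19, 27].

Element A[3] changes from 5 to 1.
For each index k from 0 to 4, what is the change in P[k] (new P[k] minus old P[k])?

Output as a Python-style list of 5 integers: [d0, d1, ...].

Element change: A[3] 5 -> 1, delta = -4
For k < 3: P[k] unchanged, delta_P[k] = 0
For k >= 3: P[k] shifts by exactly -4
Delta array: [0, 0, 0, -4, -4]

Answer: [0, 0, 0, -4, -4]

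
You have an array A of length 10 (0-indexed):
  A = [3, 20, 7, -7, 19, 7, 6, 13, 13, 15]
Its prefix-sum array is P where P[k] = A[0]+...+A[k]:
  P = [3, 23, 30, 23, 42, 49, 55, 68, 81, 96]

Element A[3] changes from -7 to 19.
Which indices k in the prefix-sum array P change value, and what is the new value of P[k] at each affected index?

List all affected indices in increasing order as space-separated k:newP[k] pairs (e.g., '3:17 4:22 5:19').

P[k] = A[0] + ... + A[k]
P[k] includes A[3] iff k >= 3
Affected indices: 3, 4, ..., 9; delta = 26
  P[3]: 23 + 26 = 49
  P[4]: 42 + 26 = 68
  P[5]: 49 + 26 = 75
  P[6]: 55 + 26 = 81
  P[7]: 68 + 26 = 94
  P[8]: 81 + 26 = 107
  P[9]: 96 + 26 = 122

Answer: 3:49 4:68 5:75 6:81 7:94 8:107 9:122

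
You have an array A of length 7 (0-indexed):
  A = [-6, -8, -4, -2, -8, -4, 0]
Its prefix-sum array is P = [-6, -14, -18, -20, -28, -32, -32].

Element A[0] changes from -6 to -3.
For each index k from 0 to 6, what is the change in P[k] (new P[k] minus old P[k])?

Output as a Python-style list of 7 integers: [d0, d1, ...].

Element change: A[0] -6 -> -3, delta = 3
For k < 0: P[k] unchanged, delta_P[k] = 0
For k >= 0: P[k] shifts by exactly 3
Delta array: [3, 3, 3, 3, 3, 3, 3]

Answer: [3, 3, 3, 3, 3, 3, 3]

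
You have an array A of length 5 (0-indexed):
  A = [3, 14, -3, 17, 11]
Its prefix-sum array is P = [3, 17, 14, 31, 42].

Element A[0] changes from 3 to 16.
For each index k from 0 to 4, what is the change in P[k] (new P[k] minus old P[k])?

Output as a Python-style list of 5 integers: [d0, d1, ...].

Element change: A[0] 3 -> 16, delta = 13
For k < 0: P[k] unchanged, delta_P[k] = 0
For k >= 0: P[k] shifts by exactly 13
Delta array: [13, 13, 13, 13, 13]

Answer: [13, 13, 13, 13, 13]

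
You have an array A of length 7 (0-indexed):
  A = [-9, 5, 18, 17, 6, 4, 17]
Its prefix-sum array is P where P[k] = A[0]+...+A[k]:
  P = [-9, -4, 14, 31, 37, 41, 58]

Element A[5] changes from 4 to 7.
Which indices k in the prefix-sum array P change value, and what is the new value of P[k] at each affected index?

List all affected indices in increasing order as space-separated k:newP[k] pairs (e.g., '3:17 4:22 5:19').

Answer: 5:44 6:61

Derivation:
P[k] = A[0] + ... + A[k]
P[k] includes A[5] iff k >= 5
Affected indices: 5, 6, ..., 6; delta = 3
  P[5]: 41 + 3 = 44
  P[6]: 58 + 3 = 61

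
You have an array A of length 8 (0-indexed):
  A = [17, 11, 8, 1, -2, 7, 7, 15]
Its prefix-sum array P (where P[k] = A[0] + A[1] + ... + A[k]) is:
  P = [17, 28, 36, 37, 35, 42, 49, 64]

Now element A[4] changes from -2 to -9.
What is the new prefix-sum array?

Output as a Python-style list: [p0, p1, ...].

Answer: [17, 28, 36, 37, 28, 35, 42, 57]

Derivation:
Change: A[4] -2 -> -9, delta = -7
P[k] for k < 4: unchanged (A[4] not included)
P[k] for k >= 4: shift by delta = -7
  P[0] = 17 + 0 = 17
  P[1] = 28 + 0 = 28
  P[2] = 36 + 0 = 36
  P[3] = 37 + 0 = 37
  P[4] = 35 + -7 = 28
  P[5] = 42 + -7 = 35
  P[6] = 49 + -7 = 42
  P[7] = 64 + -7 = 57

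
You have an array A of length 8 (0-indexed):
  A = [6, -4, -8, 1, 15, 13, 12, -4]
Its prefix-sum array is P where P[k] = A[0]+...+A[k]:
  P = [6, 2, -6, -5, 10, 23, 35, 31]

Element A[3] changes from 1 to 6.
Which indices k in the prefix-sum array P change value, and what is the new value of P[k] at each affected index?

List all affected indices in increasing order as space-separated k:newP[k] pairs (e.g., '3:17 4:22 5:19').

Answer: 3:0 4:15 5:28 6:40 7:36

Derivation:
P[k] = A[0] + ... + A[k]
P[k] includes A[3] iff k >= 3
Affected indices: 3, 4, ..., 7; delta = 5
  P[3]: -5 + 5 = 0
  P[4]: 10 + 5 = 15
  P[5]: 23 + 5 = 28
  P[6]: 35 + 5 = 40
  P[7]: 31 + 5 = 36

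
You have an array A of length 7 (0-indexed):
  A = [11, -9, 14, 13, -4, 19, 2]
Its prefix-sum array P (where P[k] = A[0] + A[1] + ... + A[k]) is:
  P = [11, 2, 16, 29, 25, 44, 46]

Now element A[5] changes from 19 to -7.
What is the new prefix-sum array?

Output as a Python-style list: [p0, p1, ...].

Change: A[5] 19 -> -7, delta = -26
P[k] for k < 5: unchanged (A[5] not included)
P[k] for k >= 5: shift by delta = -26
  P[0] = 11 + 0 = 11
  P[1] = 2 + 0 = 2
  P[2] = 16 + 0 = 16
  P[3] = 29 + 0 = 29
  P[4] = 25 + 0 = 25
  P[5] = 44 + -26 = 18
  P[6] = 46 + -26 = 20

Answer: [11, 2, 16, 29, 25, 18, 20]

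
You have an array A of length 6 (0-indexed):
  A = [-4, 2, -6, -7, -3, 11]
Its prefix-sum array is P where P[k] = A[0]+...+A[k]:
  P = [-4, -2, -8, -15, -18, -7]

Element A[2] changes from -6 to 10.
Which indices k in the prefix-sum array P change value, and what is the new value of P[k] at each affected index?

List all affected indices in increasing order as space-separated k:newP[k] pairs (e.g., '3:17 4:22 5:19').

P[k] = A[0] + ... + A[k]
P[k] includes A[2] iff k >= 2
Affected indices: 2, 3, ..., 5; delta = 16
  P[2]: -8 + 16 = 8
  P[3]: -15 + 16 = 1
  P[4]: -18 + 16 = -2
  P[5]: -7 + 16 = 9

Answer: 2:8 3:1 4:-2 5:9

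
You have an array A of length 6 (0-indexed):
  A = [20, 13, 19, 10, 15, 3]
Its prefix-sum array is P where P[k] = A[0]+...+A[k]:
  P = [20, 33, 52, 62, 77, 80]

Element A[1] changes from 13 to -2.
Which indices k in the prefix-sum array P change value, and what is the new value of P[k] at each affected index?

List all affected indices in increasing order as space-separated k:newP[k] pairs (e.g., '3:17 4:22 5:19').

Answer: 1:18 2:37 3:47 4:62 5:65

Derivation:
P[k] = A[0] + ... + A[k]
P[k] includes A[1] iff k >= 1
Affected indices: 1, 2, ..., 5; delta = -15
  P[1]: 33 + -15 = 18
  P[2]: 52 + -15 = 37
  P[3]: 62 + -15 = 47
  P[4]: 77 + -15 = 62
  P[5]: 80 + -15 = 65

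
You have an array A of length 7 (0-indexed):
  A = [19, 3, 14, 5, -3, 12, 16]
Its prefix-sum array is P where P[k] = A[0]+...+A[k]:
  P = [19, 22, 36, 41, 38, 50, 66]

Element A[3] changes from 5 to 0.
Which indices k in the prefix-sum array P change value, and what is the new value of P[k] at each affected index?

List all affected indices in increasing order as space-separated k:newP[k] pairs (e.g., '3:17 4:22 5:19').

Answer: 3:36 4:33 5:45 6:61

Derivation:
P[k] = A[0] + ... + A[k]
P[k] includes A[3] iff k >= 3
Affected indices: 3, 4, ..., 6; delta = -5
  P[3]: 41 + -5 = 36
  P[4]: 38 + -5 = 33
  P[5]: 50 + -5 = 45
  P[6]: 66 + -5 = 61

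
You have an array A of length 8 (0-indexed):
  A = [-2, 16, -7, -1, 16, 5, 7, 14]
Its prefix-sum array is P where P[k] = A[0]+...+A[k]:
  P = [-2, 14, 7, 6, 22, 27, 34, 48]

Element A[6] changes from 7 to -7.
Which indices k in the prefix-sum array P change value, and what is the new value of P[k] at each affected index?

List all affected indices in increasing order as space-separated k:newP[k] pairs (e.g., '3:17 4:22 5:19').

P[k] = A[0] + ... + A[k]
P[k] includes A[6] iff k >= 6
Affected indices: 6, 7, ..., 7; delta = -14
  P[6]: 34 + -14 = 20
  P[7]: 48 + -14 = 34

Answer: 6:20 7:34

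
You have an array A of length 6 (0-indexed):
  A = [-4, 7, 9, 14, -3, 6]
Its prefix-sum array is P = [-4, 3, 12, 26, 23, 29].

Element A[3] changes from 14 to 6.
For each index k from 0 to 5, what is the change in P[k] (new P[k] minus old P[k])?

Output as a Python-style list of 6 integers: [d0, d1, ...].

Answer: [0, 0, 0, -8, -8, -8]

Derivation:
Element change: A[3] 14 -> 6, delta = -8
For k < 3: P[k] unchanged, delta_P[k] = 0
For k >= 3: P[k] shifts by exactly -8
Delta array: [0, 0, 0, -8, -8, -8]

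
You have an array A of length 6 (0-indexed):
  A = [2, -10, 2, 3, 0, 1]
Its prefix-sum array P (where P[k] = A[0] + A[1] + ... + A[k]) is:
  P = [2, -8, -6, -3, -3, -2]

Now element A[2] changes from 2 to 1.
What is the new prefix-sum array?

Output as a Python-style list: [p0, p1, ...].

Answer: [2, -8, -7, -4, -4, -3]

Derivation:
Change: A[2] 2 -> 1, delta = -1
P[k] for k < 2: unchanged (A[2] not included)
P[k] for k >= 2: shift by delta = -1
  P[0] = 2 + 0 = 2
  P[1] = -8 + 0 = -8
  P[2] = -6 + -1 = -7
  P[3] = -3 + -1 = -4
  P[4] = -3 + -1 = -4
  P[5] = -2 + -1 = -3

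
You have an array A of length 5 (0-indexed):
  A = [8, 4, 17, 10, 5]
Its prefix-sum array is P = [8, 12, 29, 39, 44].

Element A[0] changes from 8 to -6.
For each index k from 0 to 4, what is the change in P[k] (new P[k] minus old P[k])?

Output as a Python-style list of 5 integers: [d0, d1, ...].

Answer: [-14, -14, -14, -14, -14]

Derivation:
Element change: A[0] 8 -> -6, delta = -14
For k < 0: P[k] unchanged, delta_P[k] = 0
For k >= 0: P[k] shifts by exactly -14
Delta array: [-14, -14, -14, -14, -14]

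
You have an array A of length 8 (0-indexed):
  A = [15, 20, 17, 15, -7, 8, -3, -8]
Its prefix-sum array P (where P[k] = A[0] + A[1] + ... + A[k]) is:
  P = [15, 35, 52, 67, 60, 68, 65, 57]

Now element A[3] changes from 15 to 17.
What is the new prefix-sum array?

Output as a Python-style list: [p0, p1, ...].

Change: A[3] 15 -> 17, delta = 2
P[k] for k < 3: unchanged (A[3] not included)
P[k] for k >= 3: shift by delta = 2
  P[0] = 15 + 0 = 15
  P[1] = 35 + 0 = 35
  P[2] = 52 + 0 = 52
  P[3] = 67 + 2 = 69
  P[4] = 60 + 2 = 62
  P[5] = 68 + 2 = 70
  P[6] = 65 + 2 = 67
  P[7] = 57 + 2 = 59

Answer: [15, 35, 52, 69, 62, 70, 67, 59]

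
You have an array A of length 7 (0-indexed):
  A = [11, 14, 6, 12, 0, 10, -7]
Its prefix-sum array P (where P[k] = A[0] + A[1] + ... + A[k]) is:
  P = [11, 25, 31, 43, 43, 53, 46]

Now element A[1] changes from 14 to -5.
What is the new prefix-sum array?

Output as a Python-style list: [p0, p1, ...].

Change: A[1] 14 -> -5, delta = -19
P[k] for k < 1: unchanged (A[1] not included)
P[k] for k >= 1: shift by delta = -19
  P[0] = 11 + 0 = 11
  P[1] = 25 + -19 = 6
  P[2] = 31 + -19 = 12
  P[3] = 43 + -19 = 24
  P[4] = 43 + -19 = 24
  P[5] = 53 + -19 = 34
  P[6] = 46 + -19 = 27

Answer: [11, 6, 12, 24, 24, 34, 27]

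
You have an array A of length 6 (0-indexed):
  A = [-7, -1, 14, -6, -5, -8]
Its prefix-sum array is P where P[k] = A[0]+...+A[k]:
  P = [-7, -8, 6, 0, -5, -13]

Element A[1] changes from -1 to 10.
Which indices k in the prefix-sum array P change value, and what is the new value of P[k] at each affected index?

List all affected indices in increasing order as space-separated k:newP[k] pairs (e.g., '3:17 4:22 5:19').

Answer: 1:3 2:17 3:11 4:6 5:-2

Derivation:
P[k] = A[0] + ... + A[k]
P[k] includes A[1] iff k >= 1
Affected indices: 1, 2, ..., 5; delta = 11
  P[1]: -8 + 11 = 3
  P[2]: 6 + 11 = 17
  P[3]: 0 + 11 = 11
  P[4]: -5 + 11 = 6
  P[5]: -13 + 11 = -2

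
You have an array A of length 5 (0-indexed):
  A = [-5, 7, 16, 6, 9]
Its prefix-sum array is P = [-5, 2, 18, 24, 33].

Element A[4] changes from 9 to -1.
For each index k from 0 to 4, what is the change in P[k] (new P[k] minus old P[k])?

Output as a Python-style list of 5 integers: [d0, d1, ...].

Answer: [0, 0, 0, 0, -10]

Derivation:
Element change: A[4] 9 -> -1, delta = -10
For k < 4: P[k] unchanged, delta_P[k] = 0
For k >= 4: P[k] shifts by exactly -10
Delta array: [0, 0, 0, 0, -10]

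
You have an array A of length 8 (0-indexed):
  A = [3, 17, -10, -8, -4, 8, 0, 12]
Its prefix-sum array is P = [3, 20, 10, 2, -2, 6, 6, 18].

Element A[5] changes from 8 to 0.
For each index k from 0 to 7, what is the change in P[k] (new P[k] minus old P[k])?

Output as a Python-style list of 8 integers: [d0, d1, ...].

Element change: A[5] 8 -> 0, delta = -8
For k < 5: P[k] unchanged, delta_P[k] = 0
For k >= 5: P[k] shifts by exactly -8
Delta array: [0, 0, 0, 0, 0, -8, -8, -8]

Answer: [0, 0, 0, 0, 0, -8, -8, -8]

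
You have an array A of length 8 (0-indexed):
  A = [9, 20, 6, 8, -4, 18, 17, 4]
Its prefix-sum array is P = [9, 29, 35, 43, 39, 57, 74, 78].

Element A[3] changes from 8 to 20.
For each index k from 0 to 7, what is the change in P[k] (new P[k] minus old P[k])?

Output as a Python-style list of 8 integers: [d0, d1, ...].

Answer: [0, 0, 0, 12, 12, 12, 12, 12]

Derivation:
Element change: A[3] 8 -> 20, delta = 12
For k < 3: P[k] unchanged, delta_P[k] = 0
For k >= 3: P[k] shifts by exactly 12
Delta array: [0, 0, 0, 12, 12, 12, 12, 12]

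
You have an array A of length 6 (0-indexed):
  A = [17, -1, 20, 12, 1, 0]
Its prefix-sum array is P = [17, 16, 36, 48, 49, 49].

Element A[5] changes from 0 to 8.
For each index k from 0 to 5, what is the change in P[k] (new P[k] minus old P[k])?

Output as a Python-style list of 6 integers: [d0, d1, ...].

Element change: A[5] 0 -> 8, delta = 8
For k < 5: P[k] unchanged, delta_P[k] = 0
For k >= 5: P[k] shifts by exactly 8
Delta array: [0, 0, 0, 0, 0, 8]

Answer: [0, 0, 0, 0, 0, 8]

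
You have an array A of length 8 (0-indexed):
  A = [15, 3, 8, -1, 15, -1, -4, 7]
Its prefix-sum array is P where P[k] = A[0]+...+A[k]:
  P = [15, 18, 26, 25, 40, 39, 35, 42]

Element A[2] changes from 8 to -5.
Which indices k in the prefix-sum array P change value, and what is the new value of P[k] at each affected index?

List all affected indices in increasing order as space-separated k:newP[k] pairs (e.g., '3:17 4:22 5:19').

P[k] = A[0] + ... + A[k]
P[k] includes A[2] iff k >= 2
Affected indices: 2, 3, ..., 7; delta = -13
  P[2]: 26 + -13 = 13
  P[3]: 25 + -13 = 12
  P[4]: 40 + -13 = 27
  P[5]: 39 + -13 = 26
  P[6]: 35 + -13 = 22
  P[7]: 42 + -13 = 29

Answer: 2:13 3:12 4:27 5:26 6:22 7:29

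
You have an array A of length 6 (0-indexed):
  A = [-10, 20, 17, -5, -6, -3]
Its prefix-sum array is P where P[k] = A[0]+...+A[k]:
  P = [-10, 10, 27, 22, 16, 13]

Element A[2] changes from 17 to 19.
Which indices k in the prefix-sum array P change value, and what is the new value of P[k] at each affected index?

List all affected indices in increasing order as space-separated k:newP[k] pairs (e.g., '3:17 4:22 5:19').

P[k] = A[0] + ... + A[k]
P[k] includes A[2] iff k >= 2
Affected indices: 2, 3, ..., 5; delta = 2
  P[2]: 27 + 2 = 29
  P[3]: 22 + 2 = 24
  P[4]: 16 + 2 = 18
  P[5]: 13 + 2 = 15

Answer: 2:29 3:24 4:18 5:15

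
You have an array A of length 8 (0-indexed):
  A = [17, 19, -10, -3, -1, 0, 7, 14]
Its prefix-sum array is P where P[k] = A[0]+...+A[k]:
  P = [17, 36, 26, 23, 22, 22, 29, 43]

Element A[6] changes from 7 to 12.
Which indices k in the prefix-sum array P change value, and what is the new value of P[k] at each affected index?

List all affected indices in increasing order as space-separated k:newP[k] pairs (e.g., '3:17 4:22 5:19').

Answer: 6:34 7:48

Derivation:
P[k] = A[0] + ... + A[k]
P[k] includes A[6] iff k >= 6
Affected indices: 6, 7, ..., 7; delta = 5
  P[6]: 29 + 5 = 34
  P[7]: 43 + 5 = 48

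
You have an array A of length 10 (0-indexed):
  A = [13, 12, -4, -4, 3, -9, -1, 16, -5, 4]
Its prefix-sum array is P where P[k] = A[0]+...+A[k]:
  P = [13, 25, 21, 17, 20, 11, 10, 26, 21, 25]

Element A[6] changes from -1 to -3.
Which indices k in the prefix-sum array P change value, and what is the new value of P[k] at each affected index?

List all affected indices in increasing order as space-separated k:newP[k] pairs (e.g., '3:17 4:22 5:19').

Answer: 6:8 7:24 8:19 9:23

Derivation:
P[k] = A[0] + ... + A[k]
P[k] includes A[6] iff k >= 6
Affected indices: 6, 7, ..., 9; delta = -2
  P[6]: 10 + -2 = 8
  P[7]: 26 + -2 = 24
  P[8]: 21 + -2 = 19
  P[9]: 25 + -2 = 23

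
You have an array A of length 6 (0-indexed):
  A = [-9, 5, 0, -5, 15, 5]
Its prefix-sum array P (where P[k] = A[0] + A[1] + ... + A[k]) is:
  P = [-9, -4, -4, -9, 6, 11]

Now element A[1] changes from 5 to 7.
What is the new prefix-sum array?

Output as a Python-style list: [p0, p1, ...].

Change: A[1] 5 -> 7, delta = 2
P[k] for k < 1: unchanged (A[1] not included)
P[k] for k >= 1: shift by delta = 2
  P[0] = -9 + 0 = -9
  P[1] = -4 + 2 = -2
  P[2] = -4 + 2 = -2
  P[3] = -9 + 2 = -7
  P[4] = 6 + 2 = 8
  P[5] = 11 + 2 = 13

Answer: [-9, -2, -2, -7, 8, 13]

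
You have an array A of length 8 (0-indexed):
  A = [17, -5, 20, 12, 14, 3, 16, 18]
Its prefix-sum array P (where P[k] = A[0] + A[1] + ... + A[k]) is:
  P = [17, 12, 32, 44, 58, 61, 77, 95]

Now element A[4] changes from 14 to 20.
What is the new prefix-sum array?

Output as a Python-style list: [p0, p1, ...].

Answer: [17, 12, 32, 44, 64, 67, 83, 101]

Derivation:
Change: A[4] 14 -> 20, delta = 6
P[k] for k < 4: unchanged (A[4] not included)
P[k] for k >= 4: shift by delta = 6
  P[0] = 17 + 0 = 17
  P[1] = 12 + 0 = 12
  P[2] = 32 + 0 = 32
  P[3] = 44 + 0 = 44
  P[4] = 58 + 6 = 64
  P[5] = 61 + 6 = 67
  P[6] = 77 + 6 = 83
  P[7] = 95 + 6 = 101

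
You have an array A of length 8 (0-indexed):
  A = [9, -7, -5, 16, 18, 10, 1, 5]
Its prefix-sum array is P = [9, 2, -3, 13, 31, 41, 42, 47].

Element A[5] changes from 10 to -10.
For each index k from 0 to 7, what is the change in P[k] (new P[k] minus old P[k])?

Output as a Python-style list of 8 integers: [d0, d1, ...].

Element change: A[5] 10 -> -10, delta = -20
For k < 5: P[k] unchanged, delta_P[k] = 0
For k >= 5: P[k] shifts by exactly -20
Delta array: [0, 0, 0, 0, 0, -20, -20, -20]

Answer: [0, 0, 0, 0, 0, -20, -20, -20]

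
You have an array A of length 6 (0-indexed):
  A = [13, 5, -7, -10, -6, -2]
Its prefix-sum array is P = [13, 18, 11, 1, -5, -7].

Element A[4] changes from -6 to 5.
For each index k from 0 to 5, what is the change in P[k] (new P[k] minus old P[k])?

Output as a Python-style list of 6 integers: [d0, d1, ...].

Element change: A[4] -6 -> 5, delta = 11
For k < 4: P[k] unchanged, delta_P[k] = 0
For k >= 4: P[k] shifts by exactly 11
Delta array: [0, 0, 0, 0, 11, 11]

Answer: [0, 0, 0, 0, 11, 11]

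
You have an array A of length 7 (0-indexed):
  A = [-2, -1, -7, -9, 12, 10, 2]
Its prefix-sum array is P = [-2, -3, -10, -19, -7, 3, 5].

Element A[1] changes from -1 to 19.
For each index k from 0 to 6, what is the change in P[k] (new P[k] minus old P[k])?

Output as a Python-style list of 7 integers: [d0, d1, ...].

Element change: A[1] -1 -> 19, delta = 20
For k < 1: P[k] unchanged, delta_P[k] = 0
For k >= 1: P[k] shifts by exactly 20
Delta array: [0, 20, 20, 20, 20, 20, 20]

Answer: [0, 20, 20, 20, 20, 20, 20]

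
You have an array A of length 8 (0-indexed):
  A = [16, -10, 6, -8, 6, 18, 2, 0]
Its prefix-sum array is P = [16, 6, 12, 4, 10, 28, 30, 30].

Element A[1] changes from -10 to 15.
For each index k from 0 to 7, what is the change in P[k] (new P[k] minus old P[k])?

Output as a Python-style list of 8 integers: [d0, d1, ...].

Answer: [0, 25, 25, 25, 25, 25, 25, 25]

Derivation:
Element change: A[1] -10 -> 15, delta = 25
For k < 1: P[k] unchanged, delta_P[k] = 0
For k >= 1: P[k] shifts by exactly 25
Delta array: [0, 25, 25, 25, 25, 25, 25, 25]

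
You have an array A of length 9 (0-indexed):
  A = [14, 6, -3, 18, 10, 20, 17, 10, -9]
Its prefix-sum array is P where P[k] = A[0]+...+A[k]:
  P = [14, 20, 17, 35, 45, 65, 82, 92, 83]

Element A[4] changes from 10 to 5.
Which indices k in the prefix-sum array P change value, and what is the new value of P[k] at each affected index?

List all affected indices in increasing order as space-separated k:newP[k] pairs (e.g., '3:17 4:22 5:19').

P[k] = A[0] + ... + A[k]
P[k] includes A[4] iff k >= 4
Affected indices: 4, 5, ..., 8; delta = -5
  P[4]: 45 + -5 = 40
  P[5]: 65 + -5 = 60
  P[6]: 82 + -5 = 77
  P[7]: 92 + -5 = 87
  P[8]: 83 + -5 = 78

Answer: 4:40 5:60 6:77 7:87 8:78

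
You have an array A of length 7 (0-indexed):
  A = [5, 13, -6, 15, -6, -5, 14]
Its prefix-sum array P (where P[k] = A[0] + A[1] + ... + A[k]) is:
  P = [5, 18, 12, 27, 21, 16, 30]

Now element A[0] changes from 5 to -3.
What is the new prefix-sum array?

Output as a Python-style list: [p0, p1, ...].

Answer: [-3, 10, 4, 19, 13, 8, 22]

Derivation:
Change: A[0] 5 -> -3, delta = -8
P[k] for k < 0: unchanged (A[0] not included)
P[k] for k >= 0: shift by delta = -8
  P[0] = 5 + -8 = -3
  P[1] = 18 + -8 = 10
  P[2] = 12 + -8 = 4
  P[3] = 27 + -8 = 19
  P[4] = 21 + -8 = 13
  P[5] = 16 + -8 = 8
  P[6] = 30 + -8 = 22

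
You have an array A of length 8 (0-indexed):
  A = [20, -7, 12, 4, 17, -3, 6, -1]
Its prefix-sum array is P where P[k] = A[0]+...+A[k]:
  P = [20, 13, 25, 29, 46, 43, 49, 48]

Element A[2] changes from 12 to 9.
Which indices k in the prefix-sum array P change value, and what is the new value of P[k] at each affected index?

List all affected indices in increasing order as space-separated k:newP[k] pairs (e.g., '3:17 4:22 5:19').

Answer: 2:22 3:26 4:43 5:40 6:46 7:45

Derivation:
P[k] = A[0] + ... + A[k]
P[k] includes A[2] iff k >= 2
Affected indices: 2, 3, ..., 7; delta = -3
  P[2]: 25 + -3 = 22
  P[3]: 29 + -3 = 26
  P[4]: 46 + -3 = 43
  P[5]: 43 + -3 = 40
  P[6]: 49 + -3 = 46
  P[7]: 48 + -3 = 45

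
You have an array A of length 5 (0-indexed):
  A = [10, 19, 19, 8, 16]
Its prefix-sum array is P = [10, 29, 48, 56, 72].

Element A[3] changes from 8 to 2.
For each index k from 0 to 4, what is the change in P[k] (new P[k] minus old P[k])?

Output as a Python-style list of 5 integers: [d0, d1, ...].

Element change: A[3] 8 -> 2, delta = -6
For k < 3: P[k] unchanged, delta_P[k] = 0
For k >= 3: P[k] shifts by exactly -6
Delta array: [0, 0, 0, -6, -6]

Answer: [0, 0, 0, -6, -6]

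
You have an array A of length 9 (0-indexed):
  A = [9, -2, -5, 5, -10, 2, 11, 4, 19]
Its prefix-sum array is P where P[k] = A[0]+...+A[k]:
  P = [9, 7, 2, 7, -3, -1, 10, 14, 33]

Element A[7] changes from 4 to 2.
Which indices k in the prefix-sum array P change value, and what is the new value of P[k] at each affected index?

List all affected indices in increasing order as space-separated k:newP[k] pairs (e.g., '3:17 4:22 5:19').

Answer: 7:12 8:31

Derivation:
P[k] = A[0] + ... + A[k]
P[k] includes A[7] iff k >= 7
Affected indices: 7, 8, ..., 8; delta = -2
  P[7]: 14 + -2 = 12
  P[8]: 33 + -2 = 31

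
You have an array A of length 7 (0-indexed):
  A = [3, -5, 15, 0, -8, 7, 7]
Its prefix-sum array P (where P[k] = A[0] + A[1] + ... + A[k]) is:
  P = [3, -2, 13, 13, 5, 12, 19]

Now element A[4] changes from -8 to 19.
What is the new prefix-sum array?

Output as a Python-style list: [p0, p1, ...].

Change: A[4] -8 -> 19, delta = 27
P[k] for k < 4: unchanged (A[4] not included)
P[k] for k >= 4: shift by delta = 27
  P[0] = 3 + 0 = 3
  P[1] = -2 + 0 = -2
  P[2] = 13 + 0 = 13
  P[3] = 13 + 0 = 13
  P[4] = 5 + 27 = 32
  P[5] = 12 + 27 = 39
  P[6] = 19 + 27 = 46

Answer: [3, -2, 13, 13, 32, 39, 46]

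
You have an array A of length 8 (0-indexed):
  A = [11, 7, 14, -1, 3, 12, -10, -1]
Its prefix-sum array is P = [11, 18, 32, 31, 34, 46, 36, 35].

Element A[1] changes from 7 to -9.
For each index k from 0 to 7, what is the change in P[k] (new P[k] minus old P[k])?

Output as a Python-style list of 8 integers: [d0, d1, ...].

Answer: [0, -16, -16, -16, -16, -16, -16, -16]

Derivation:
Element change: A[1] 7 -> -9, delta = -16
For k < 1: P[k] unchanged, delta_P[k] = 0
For k >= 1: P[k] shifts by exactly -16
Delta array: [0, -16, -16, -16, -16, -16, -16, -16]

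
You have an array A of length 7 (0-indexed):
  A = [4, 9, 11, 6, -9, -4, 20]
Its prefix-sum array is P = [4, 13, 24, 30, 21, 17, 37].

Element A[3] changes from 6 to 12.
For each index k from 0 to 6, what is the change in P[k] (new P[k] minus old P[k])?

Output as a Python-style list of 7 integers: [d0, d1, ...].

Element change: A[3] 6 -> 12, delta = 6
For k < 3: P[k] unchanged, delta_P[k] = 0
For k >= 3: P[k] shifts by exactly 6
Delta array: [0, 0, 0, 6, 6, 6, 6]

Answer: [0, 0, 0, 6, 6, 6, 6]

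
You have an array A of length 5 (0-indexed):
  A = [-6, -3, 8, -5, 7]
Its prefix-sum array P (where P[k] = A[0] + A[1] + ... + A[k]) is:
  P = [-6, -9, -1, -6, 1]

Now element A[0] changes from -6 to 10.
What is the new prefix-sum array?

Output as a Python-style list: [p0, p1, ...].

Answer: [10, 7, 15, 10, 17]

Derivation:
Change: A[0] -6 -> 10, delta = 16
P[k] for k < 0: unchanged (A[0] not included)
P[k] for k >= 0: shift by delta = 16
  P[0] = -6 + 16 = 10
  P[1] = -9 + 16 = 7
  P[2] = -1 + 16 = 15
  P[3] = -6 + 16 = 10
  P[4] = 1 + 16 = 17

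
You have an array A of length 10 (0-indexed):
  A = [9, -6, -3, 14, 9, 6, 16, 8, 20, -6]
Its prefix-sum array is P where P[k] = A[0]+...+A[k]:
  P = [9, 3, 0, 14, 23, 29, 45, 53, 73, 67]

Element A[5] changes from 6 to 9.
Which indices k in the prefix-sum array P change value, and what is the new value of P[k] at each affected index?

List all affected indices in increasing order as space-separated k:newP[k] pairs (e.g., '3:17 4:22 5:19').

P[k] = A[0] + ... + A[k]
P[k] includes A[5] iff k >= 5
Affected indices: 5, 6, ..., 9; delta = 3
  P[5]: 29 + 3 = 32
  P[6]: 45 + 3 = 48
  P[7]: 53 + 3 = 56
  P[8]: 73 + 3 = 76
  P[9]: 67 + 3 = 70

Answer: 5:32 6:48 7:56 8:76 9:70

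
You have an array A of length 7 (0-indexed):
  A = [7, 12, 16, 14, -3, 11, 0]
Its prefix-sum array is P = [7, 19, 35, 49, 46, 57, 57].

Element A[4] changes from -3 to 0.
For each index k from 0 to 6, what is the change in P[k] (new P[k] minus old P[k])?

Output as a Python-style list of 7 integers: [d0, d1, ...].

Answer: [0, 0, 0, 0, 3, 3, 3]

Derivation:
Element change: A[4] -3 -> 0, delta = 3
For k < 4: P[k] unchanged, delta_P[k] = 0
For k >= 4: P[k] shifts by exactly 3
Delta array: [0, 0, 0, 0, 3, 3, 3]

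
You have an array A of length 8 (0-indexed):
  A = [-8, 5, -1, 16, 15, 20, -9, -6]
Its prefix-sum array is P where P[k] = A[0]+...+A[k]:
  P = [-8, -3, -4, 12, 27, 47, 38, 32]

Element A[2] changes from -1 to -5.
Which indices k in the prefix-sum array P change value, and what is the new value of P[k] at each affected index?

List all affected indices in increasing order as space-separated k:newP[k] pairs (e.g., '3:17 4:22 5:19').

P[k] = A[0] + ... + A[k]
P[k] includes A[2] iff k >= 2
Affected indices: 2, 3, ..., 7; delta = -4
  P[2]: -4 + -4 = -8
  P[3]: 12 + -4 = 8
  P[4]: 27 + -4 = 23
  P[5]: 47 + -4 = 43
  P[6]: 38 + -4 = 34
  P[7]: 32 + -4 = 28

Answer: 2:-8 3:8 4:23 5:43 6:34 7:28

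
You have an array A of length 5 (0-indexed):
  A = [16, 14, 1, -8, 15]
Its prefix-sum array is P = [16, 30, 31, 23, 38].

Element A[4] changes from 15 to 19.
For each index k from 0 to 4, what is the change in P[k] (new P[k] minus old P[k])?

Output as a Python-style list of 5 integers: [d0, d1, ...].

Element change: A[4] 15 -> 19, delta = 4
For k < 4: P[k] unchanged, delta_P[k] = 0
For k >= 4: P[k] shifts by exactly 4
Delta array: [0, 0, 0, 0, 4]

Answer: [0, 0, 0, 0, 4]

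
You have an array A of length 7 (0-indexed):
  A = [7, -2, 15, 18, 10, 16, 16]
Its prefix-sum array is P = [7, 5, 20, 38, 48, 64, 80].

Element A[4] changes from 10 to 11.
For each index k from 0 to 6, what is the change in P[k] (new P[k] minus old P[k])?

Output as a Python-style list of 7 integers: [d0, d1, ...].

Element change: A[4] 10 -> 11, delta = 1
For k < 4: P[k] unchanged, delta_P[k] = 0
For k >= 4: P[k] shifts by exactly 1
Delta array: [0, 0, 0, 0, 1, 1, 1]

Answer: [0, 0, 0, 0, 1, 1, 1]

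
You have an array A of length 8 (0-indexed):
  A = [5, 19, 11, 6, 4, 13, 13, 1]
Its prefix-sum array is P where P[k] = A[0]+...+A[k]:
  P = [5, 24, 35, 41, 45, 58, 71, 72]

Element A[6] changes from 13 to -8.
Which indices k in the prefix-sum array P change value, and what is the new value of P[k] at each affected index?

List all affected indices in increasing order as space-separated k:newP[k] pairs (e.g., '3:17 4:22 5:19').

P[k] = A[0] + ... + A[k]
P[k] includes A[6] iff k >= 6
Affected indices: 6, 7, ..., 7; delta = -21
  P[6]: 71 + -21 = 50
  P[7]: 72 + -21 = 51

Answer: 6:50 7:51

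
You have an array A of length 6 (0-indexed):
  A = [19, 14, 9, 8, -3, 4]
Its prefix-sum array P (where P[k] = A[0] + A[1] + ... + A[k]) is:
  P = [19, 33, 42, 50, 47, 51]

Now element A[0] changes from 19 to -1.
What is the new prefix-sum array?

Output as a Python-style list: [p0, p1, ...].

Answer: [-1, 13, 22, 30, 27, 31]

Derivation:
Change: A[0] 19 -> -1, delta = -20
P[k] for k < 0: unchanged (A[0] not included)
P[k] for k >= 0: shift by delta = -20
  P[0] = 19 + -20 = -1
  P[1] = 33 + -20 = 13
  P[2] = 42 + -20 = 22
  P[3] = 50 + -20 = 30
  P[4] = 47 + -20 = 27
  P[5] = 51 + -20 = 31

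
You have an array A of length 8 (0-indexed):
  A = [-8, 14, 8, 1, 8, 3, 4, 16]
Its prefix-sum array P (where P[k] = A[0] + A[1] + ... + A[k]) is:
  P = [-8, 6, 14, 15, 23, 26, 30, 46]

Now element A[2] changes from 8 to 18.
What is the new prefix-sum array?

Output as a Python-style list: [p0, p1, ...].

Answer: [-8, 6, 24, 25, 33, 36, 40, 56]

Derivation:
Change: A[2] 8 -> 18, delta = 10
P[k] for k < 2: unchanged (A[2] not included)
P[k] for k >= 2: shift by delta = 10
  P[0] = -8 + 0 = -8
  P[1] = 6 + 0 = 6
  P[2] = 14 + 10 = 24
  P[3] = 15 + 10 = 25
  P[4] = 23 + 10 = 33
  P[5] = 26 + 10 = 36
  P[6] = 30 + 10 = 40
  P[7] = 46 + 10 = 56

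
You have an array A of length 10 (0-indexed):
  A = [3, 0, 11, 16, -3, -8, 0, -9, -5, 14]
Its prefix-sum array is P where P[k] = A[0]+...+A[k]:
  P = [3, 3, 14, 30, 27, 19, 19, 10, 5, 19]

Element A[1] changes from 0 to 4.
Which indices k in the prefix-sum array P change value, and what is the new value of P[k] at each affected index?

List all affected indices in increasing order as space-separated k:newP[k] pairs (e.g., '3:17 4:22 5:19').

P[k] = A[0] + ... + A[k]
P[k] includes A[1] iff k >= 1
Affected indices: 1, 2, ..., 9; delta = 4
  P[1]: 3 + 4 = 7
  P[2]: 14 + 4 = 18
  P[3]: 30 + 4 = 34
  P[4]: 27 + 4 = 31
  P[5]: 19 + 4 = 23
  P[6]: 19 + 4 = 23
  P[7]: 10 + 4 = 14
  P[8]: 5 + 4 = 9
  P[9]: 19 + 4 = 23

Answer: 1:7 2:18 3:34 4:31 5:23 6:23 7:14 8:9 9:23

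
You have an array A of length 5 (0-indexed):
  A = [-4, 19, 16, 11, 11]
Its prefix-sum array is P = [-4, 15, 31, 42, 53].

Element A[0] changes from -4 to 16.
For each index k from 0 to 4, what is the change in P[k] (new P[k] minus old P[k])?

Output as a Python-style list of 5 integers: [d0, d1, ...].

Element change: A[0] -4 -> 16, delta = 20
For k < 0: P[k] unchanged, delta_P[k] = 0
For k >= 0: P[k] shifts by exactly 20
Delta array: [20, 20, 20, 20, 20]

Answer: [20, 20, 20, 20, 20]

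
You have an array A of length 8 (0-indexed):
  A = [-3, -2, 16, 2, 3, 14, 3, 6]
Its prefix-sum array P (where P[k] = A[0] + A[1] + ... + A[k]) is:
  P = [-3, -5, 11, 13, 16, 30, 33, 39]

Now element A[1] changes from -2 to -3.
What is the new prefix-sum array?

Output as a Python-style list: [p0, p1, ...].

Answer: [-3, -6, 10, 12, 15, 29, 32, 38]

Derivation:
Change: A[1] -2 -> -3, delta = -1
P[k] for k < 1: unchanged (A[1] not included)
P[k] for k >= 1: shift by delta = -1
  P[0] = -3 + 0 = -3
  P[1] = -5 + -1 = -6
  P[2] = 11 + -1 = 10
  P[3] = 13 + -1 = 12
  P[4] = 16 + -1 = 15
  P[5] = 30 + -1 = 29
  P[6] = 33 + -1 = 32
  P[7] = 39 + -1 = 38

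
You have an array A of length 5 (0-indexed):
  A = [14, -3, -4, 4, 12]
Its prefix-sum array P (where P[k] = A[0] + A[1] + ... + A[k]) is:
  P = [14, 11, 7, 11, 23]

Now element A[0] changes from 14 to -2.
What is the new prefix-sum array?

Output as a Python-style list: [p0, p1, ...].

Answer: [-2, -5, -9, -5, 7]

Derivation:
Change: A[0] 14 -> -2, delta = -16
P[k] for k < 0: unchanged (A[0] not included)
P[k] for k >= 0: shift by delta = -16
  P[0] = 14 + -16 = -2
  P[1] = 11 + -16 = -5
  P[2] = 7 + -16 = -9
  P[3] = 11 + -16 = -5
  P[4] = 23 + -16 = 7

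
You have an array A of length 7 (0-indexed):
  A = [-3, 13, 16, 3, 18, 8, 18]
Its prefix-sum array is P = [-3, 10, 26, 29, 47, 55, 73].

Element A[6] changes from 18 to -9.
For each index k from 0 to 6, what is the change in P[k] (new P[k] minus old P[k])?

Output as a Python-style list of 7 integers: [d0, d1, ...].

Element change: A[6] 18 -> -9, delta = -27
For k < 6: P[k] unchanged, delta_P[k] = 0
For k >= 6: P[k] shifts by exactly -27
Delta array: [0, 0, 0, 0, 0, 0, -27]

Answer: [0, 0, 0, 0, 0, 0, -27]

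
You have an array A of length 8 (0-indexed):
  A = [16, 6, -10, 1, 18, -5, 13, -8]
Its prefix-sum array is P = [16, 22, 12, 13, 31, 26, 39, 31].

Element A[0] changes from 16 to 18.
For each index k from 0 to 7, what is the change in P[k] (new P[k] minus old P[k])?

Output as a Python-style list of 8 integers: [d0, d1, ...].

Element change: A[0] 16 -> 18, delta = 2
For k < 0: P[k] unchanged, delta_P[k] = 0
For k >= 0: P[k] shifts by exactly 2
Delta array: [2, 2, 2, 2, 2, 2, 2, 2]

Answer: [2, 2, 2, 2, 2, 2, 2, 2]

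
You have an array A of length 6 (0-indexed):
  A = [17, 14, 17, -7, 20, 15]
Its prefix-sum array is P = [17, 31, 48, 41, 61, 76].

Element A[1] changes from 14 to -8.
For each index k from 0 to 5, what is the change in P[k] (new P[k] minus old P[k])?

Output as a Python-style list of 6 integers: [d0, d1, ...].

Element change: A[1] 14 -> -8, delta = -22
For k < 1: P[k] unchanged, delta_P[k] = 0
For k >= 1: P[k] shifts by exactly -22
Delta array: [0, -22, -22, -22, -22, -22]

Answer: [0, -22, -22, -22, -22, -22]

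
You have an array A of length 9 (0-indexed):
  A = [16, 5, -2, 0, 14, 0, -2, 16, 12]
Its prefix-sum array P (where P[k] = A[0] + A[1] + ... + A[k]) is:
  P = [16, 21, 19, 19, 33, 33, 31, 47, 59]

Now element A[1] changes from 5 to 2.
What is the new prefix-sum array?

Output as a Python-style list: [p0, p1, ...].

Change: A[1] 5 -> 2, delta = -3
P[k] for k < 1: unchanged (A[1] not included)
P[k] for k >= 1: shift by delta = -3
  P[0] = 16 + 0 = 16
  P[1] = 21 + -3 = 18
  P[2] = 19 + -3 = 16
  P[3] = 19 + -3 = 16
  P[4] = 33 + -3 = 30
  P[5] = 33 + -3 = 30
  P[6] = 31 + -3 = 28
  P[7] = 47 + -3 = 44
  P[8] = 59 + -3 = 56

Answer: [16, 18, 16, 16, 30, 30, 28, 44, 56]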